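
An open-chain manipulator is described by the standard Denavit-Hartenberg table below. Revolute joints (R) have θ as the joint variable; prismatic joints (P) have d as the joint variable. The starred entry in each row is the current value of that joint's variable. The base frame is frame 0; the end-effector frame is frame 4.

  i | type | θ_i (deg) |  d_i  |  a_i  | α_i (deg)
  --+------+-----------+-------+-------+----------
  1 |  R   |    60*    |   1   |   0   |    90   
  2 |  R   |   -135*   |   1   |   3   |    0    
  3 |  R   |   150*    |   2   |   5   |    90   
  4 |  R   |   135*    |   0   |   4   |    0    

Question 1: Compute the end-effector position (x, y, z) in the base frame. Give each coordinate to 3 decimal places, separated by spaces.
5.036 -2.935 -0.559

after link 1: o_1 = (0.0000, 0.0000, 1.0000)
after link 2: o_2 = (-0.1946, -2.3371, -1.1213)
after link 3: o_3 = (3.9522, 0.8455, 0.1728)
after link 4: o_4 = (5.0357, -2.9348, -0.5593)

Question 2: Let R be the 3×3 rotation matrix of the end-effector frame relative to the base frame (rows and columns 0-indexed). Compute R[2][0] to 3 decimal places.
-0.183

End-effector x-axis (col 0 of R) = (0.2709,-0.9451,-0.1830)
R[2][0] = -0.1830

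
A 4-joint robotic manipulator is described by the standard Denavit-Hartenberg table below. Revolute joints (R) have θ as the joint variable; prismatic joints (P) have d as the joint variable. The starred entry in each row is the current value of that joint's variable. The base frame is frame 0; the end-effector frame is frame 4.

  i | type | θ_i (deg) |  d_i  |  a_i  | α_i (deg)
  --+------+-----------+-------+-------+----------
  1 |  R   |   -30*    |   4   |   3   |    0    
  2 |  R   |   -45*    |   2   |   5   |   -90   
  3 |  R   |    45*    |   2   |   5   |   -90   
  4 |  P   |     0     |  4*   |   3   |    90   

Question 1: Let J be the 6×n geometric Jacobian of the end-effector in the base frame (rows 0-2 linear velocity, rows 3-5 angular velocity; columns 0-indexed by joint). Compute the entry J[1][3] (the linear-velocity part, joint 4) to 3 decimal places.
prismatic axis z_3 = (-0.1830,0.6830,-0.7071)
J_v[:, 3] = z_3; J_ω[:, 3] = (0,0,0)
entry J[1][3] = 0.6830

0.683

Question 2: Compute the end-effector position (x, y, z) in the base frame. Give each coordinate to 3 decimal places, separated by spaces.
after link 1: o_1 = (2.5981, -1.5000, 4.0000)
after link 2: o_2 = (3.8922, -6.3296, 6.0000)
after link 3: o_3 = (6.7391, -9.2271, 2.4645)
after link 4: o_4 = (6.5561, -8.5440, -2.4853)

6.556 -8.544 -2.485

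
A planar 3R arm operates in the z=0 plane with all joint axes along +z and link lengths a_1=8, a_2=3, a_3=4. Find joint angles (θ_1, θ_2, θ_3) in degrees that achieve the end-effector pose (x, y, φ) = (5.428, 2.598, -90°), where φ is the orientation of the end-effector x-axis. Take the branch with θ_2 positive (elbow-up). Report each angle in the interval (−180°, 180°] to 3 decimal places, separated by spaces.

wrist centre = target − a_3·(cos φ, sin φ) = (5.4280, 6.5980)
cos θ_2 = (72.9968−8²−3²)/(2·8·3) = -0.0001; θ_2 = 90.0038° (elbow-up)
β = atan2(6.5980,5.4280) = 50.5568°; ψ = atan2(3.0000,7.9998) = 20.5565°
θ_1 = β − ψ = 30.0003°
θ_3 = φ − θ_1 − θ_2 = 149.9959° (wrapped to (-180°,180°])

30.000 90.004 149.996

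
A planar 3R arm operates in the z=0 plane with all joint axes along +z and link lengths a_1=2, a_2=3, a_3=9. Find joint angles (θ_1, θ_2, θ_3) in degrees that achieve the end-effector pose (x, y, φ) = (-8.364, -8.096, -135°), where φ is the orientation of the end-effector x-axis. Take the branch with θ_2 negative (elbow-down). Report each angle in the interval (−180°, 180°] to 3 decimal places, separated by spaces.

wrist centre = target − a_3·(cos φ, sin φ) = (-2.0000, -1.7320)
cos θ_2 = (7.0001−2²−3²)/(2·2·3) = -0.5000; θ_2 = -119.9994° (elbow-down)
β = atan2(-1.7320,-2.0000) = -139.1074°; ψ = atan2(-2.5981,0.5000) = -79.1061°
θ_1 = β − ψ = -60.0013°
θ_3 = φ − θ_1 − θ_2 = 45.0007° (wrapped to (-180°,180°])

-60.001 -119.999 45.001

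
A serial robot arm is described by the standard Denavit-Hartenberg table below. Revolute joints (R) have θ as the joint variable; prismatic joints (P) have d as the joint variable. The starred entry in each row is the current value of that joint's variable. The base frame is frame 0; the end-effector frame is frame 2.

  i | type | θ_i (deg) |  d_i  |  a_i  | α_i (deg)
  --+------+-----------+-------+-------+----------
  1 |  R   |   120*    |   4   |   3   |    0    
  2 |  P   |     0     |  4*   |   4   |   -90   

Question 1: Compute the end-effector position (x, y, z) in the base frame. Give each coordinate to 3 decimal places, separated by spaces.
-3.500 6.062 8.000

after link 1: o_1 = (-1.5000, 2.5981, 4.0000)
after link 2: o_2 = (-3.5000, 6.0622, 8.0000)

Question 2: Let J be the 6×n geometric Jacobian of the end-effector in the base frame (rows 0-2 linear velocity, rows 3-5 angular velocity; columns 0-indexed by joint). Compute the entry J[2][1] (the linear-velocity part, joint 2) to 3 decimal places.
1.000

prismatic axis z_1 = (0.0000,0.0000,1.0000)
J_v[:, 1] = z_1; J_ω[:, 1] = (0,0,0)
entry J[2][1] = 1.0000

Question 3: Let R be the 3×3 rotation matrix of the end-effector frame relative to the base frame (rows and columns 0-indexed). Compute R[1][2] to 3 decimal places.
End-effector z-axis (col 2 of R) = (-0.8660,-0.5000,0.0000)
R[1][2] = -0.5000

-0.500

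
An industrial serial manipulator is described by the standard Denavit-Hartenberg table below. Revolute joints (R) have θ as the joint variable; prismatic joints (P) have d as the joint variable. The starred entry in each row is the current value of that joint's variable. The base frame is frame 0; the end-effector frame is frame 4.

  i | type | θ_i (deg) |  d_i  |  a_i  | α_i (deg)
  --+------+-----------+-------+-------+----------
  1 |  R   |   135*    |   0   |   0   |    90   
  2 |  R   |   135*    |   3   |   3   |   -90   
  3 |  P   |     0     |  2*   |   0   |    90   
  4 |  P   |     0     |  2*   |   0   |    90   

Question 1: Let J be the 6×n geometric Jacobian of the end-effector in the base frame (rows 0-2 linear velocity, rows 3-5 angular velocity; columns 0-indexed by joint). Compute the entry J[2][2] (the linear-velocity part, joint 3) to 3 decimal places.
-0.707

prismatic axis z_2 = (0.5000,-0.5000,-0.7071)
J_v[:, 2] = z_2; J_ω[:, 2] = (0,0,0)
entry J[2][2] = -0.7071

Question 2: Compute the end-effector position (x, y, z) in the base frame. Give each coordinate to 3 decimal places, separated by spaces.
6.036 1.036 0.707

after link 1: o_1 = (0.0000, 0.0000, 0.0000)
after link 2: o_2 = (3.6213, 0.6213, 2.1213)
after link 3: o_3 = (4.6213, -0.3787, 0.7071)
after link 4: o_4 = (6.0355, 1.0355, 0.7071)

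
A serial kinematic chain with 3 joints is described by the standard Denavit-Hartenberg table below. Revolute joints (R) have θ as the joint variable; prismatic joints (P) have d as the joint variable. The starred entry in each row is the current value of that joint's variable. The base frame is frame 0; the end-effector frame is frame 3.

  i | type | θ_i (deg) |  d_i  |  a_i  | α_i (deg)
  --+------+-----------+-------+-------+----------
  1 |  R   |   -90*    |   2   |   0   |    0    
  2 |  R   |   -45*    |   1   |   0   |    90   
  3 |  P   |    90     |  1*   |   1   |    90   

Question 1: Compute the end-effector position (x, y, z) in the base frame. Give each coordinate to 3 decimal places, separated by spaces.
-0.707 0.707 4.000

after link 1: o_1 = (0.0000, 0.0000, 2.0000)
after link 2: o_2 = (0.0000, 0.0000, 3.0000)
after link 3: o_3 = (-0.7071, 0.7071, 4.0000)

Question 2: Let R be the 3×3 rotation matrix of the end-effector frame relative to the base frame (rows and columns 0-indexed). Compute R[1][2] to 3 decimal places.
-0.707

End-effector z-axis (col 2 of R) = (-0.7071,-0.7071,-0.0000)
R[1][2] = -0.7071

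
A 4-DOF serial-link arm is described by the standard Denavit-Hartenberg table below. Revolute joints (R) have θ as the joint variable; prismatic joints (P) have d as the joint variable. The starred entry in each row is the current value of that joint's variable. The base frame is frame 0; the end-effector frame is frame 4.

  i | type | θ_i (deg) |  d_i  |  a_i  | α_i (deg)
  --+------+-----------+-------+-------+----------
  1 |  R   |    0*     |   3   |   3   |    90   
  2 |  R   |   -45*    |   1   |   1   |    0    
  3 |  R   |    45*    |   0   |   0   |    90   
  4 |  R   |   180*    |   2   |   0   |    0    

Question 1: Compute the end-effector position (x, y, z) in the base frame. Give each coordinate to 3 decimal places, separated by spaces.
3.707 -1.000 0.293

after link 1: o_1 = (3.0000, 0.0000, 3.0000)
after link 2: o_2 = (3.7071, -1.0000, 2.2929)
after link 3: o_3 = (3.7071, -1.0000, 2.2929)
after link 4: o_4 = (3.7071, -1.0000, 0.2929)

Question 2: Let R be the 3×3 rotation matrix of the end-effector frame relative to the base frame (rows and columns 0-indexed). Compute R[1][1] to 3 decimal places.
1.000

End-effector y-axis (col 1 of R) = (-0.0000,1.0000,-0.0000)
R[1][1] = 1.0000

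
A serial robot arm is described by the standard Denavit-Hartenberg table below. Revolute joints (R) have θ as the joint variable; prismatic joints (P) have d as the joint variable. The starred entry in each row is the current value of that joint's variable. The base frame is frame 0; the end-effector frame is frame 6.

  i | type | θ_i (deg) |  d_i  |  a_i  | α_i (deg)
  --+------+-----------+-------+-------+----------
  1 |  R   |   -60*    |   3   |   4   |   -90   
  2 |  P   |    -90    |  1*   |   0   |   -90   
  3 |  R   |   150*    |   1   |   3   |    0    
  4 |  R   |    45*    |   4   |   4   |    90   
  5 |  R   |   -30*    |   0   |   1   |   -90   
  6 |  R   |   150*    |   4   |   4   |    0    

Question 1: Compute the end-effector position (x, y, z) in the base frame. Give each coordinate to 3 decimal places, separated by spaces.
8.955 -10.645 -2.815

after link 1: o_1 = (2.0000, -3.4641, 3.0000)
after link 2: o_2 = (2.8660, -2.9641, 3.0000)
after link 3: o_3 = (2.0670, -4.5801, 0.4019)
after link 4: o_4 = (4.9636, -7.5266, -3.4618)
after link 5: o_5 = (4.9077, -6.9815, -4.2983)
after link 6: o_6 = (8.9546, -10.6450, -2.8147)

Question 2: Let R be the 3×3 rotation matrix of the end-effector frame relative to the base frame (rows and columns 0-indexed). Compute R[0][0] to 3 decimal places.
End-effector x-axis (col 0 of R) = (0.4667,-0.2306,0.8539)
R[0][0] = 0.4667

0.467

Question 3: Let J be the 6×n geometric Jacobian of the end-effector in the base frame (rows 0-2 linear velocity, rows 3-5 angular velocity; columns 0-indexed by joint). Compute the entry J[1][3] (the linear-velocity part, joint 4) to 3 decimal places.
axis z_3 = (0.5000,-0.8660,-0.0000); lever o_n−o_3 = (6.8877,-6.0649,-3.2167)
cross product → J_v[:, 3] = (2.7857,1.6083,2.9325)
J_ω[:, 3] = z_3
entry J[1][3] = 1.6083

1.608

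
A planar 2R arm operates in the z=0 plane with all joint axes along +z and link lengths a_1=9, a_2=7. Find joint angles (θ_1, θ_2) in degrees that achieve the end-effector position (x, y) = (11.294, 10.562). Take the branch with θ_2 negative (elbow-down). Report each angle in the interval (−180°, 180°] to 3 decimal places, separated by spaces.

cos θ_2 = (239.1103−9²−7²)/(2·9·7) = 0.8660; θ_2 = -30.0081° (elbow-down)
β = atan2(10.5620,11.2940) = 43.0818°; ψ = atan2(-3.5009,15.0617) = -13.0852°
θ_1 = β − ψ = 56.1670°

56.167 -30.008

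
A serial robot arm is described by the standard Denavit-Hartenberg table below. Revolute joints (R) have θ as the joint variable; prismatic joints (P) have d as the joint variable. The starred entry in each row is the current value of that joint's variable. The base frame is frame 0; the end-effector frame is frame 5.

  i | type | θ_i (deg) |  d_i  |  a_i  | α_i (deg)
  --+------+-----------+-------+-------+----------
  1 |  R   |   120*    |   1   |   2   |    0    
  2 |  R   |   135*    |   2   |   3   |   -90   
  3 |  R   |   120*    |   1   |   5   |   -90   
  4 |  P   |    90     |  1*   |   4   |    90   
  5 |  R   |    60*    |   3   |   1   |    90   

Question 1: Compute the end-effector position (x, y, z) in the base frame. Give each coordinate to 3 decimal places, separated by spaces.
after link 1: o_1 = (-1.0000, 1.7321, 1.0000)
after link 2: o_2 = (-1.7765, -1.1657, 3.0000)
after link 3: o_3 = (-0.1635, 0.9903, -1.3301)
after link 4: o_4 = (-3.8030, 2.8621, -0.8301)
after link 5: o_5 = (-3.7037, 5.1648, -2.9952)

-3.704 5.165 -2.995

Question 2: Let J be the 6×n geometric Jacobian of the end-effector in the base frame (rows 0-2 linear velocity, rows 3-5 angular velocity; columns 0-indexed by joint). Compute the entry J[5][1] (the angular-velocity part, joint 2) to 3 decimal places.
axis z_1 = (0.0000,0.0000,1.0000); lever o_n−o_1 = (-2.7037,3.4328,-3.9952)
cross product → J_v[:, 1] = (-3.4328,-2.7037,0.0000)
J_ω[:, 1] = z_1
entry J[5][1] = 1.0000

1.000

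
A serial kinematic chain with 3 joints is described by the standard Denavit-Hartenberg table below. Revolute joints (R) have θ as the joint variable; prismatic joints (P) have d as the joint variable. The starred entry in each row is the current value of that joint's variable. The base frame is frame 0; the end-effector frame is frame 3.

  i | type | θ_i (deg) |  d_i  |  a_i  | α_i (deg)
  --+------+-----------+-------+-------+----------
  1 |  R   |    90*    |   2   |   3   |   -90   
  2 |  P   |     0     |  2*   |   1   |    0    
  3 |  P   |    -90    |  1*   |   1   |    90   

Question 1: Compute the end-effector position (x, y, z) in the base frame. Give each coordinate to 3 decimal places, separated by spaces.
after link 1: o_1 = (0.0000, 3.0000, 2.0000)
after link 2: o_2 = (-2.0000, 4.0000, 2.0000)
after link 3: o_3 = (-3.0000, 4.0000, 3.0000)

-3.000 4.000 3.000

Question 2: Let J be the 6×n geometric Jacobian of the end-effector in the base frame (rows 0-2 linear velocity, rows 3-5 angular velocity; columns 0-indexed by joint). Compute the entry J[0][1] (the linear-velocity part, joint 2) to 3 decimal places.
prismatic axis z_1 = (-1.0000,0.0000,0.0000)
J_v[:, 1] = z_1; J_ω[:, 1] = (0,0,0)
entry J[0][1] = -1.0000

-1.000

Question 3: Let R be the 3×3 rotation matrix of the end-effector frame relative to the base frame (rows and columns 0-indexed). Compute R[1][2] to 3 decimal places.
End-effector z-axis (col 2 of R) = (-0.0000,-1.0000,0.0000)
R[1][2] = -1.0000

-1.000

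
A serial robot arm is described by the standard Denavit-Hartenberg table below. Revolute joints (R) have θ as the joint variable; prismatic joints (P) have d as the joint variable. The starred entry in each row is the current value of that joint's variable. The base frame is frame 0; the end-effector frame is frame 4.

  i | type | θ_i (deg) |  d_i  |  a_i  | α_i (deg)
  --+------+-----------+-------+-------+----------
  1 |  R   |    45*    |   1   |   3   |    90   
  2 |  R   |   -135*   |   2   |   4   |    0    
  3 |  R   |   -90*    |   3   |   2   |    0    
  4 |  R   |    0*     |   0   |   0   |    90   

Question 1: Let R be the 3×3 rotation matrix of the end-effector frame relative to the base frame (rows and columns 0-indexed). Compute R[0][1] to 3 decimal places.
0.707

End-effector y-axis (col 1 of R) = (0.7071,-0.7071,0.0000)
R[0][1] = 0.7071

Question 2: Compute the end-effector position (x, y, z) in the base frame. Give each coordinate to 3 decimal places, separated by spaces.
2.657 -4.414 -0.414

after link 1: o_1 = (2.1213, 2.1213, 1.0000)
after link 2: o_2 = (1.5355, -1.2929, -1.8284)
after link 3: o_3 = (2.6569, -4.4142, -0.4142)
after link 4: o_4 = (2.6569, -4.4142, -0.4142)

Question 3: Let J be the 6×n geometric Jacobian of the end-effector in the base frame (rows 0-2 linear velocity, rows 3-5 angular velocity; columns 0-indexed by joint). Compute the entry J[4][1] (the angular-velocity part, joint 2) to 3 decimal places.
axis z_1 = (0.7071,-0.7071,0.0000); lever o_n−o_1 = (0.5355,-6.5355,-1.4142)
cross product → J_v[:, 1] = (1.0000,1.0000,-4.2426)
J_ω[:, 1] = z_1
entry J[4][1] = -0.7071

-0.707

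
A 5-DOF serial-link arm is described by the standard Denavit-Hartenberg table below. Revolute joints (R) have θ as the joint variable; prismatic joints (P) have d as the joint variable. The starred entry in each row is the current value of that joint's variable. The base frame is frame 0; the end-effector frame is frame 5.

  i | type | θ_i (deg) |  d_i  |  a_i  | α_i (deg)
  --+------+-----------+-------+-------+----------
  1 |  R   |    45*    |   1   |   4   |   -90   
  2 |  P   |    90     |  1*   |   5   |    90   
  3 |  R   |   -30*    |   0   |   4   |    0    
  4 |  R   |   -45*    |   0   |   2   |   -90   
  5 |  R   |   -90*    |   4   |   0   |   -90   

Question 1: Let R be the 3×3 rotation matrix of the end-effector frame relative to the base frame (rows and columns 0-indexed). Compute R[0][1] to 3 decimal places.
End-effector y-axis (col 1 of R) = (0.1830,-0.1830,0.9659)
R[0][1] = 0.1830

0.183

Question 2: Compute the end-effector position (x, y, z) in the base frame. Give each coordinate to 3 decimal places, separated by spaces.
4.170 1.487 -11.845

after link 1: o_1 = (2.8284, 2.8284, 1.0000)
after link 2: o_2 = (2.1213, 3.5355, -4.0000)
after link 3: o_3 = (3.5355, 2.1213, -7.4641)
after link 4: o_4 = (4.9016, 0.7553, -7.9817)
after link 5: o_5 = (4.1695, 1.4873, -11.8454)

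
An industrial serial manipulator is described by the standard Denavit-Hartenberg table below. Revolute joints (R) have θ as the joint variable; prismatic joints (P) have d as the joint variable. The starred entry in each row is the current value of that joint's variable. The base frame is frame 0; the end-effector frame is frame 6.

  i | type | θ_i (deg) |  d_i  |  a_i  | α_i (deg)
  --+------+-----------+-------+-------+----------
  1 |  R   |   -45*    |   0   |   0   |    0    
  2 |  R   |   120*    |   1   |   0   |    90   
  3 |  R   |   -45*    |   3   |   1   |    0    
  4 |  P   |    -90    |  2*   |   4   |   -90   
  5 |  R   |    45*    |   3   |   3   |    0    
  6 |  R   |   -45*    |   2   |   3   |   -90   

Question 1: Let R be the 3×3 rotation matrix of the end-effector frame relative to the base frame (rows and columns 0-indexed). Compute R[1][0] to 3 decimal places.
End-effector x-axis (col 0 of R) = (-0.1830,-0.6830,-0.7071)
R[1][0] = -0.6830

-0.683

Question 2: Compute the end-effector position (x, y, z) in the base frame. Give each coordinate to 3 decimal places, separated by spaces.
after link 1: o_1 = (0.0000, 0.0000, 0.0000)
after link 2: o_2 = (0.0000, 0.0000, 1.0000)
after link 3: o_3 = (3.0808, -0.0934, 0.2929)
after link 4: o_4 = (4.2806, -3.3431, -2.5355)
after link 5: o_5 = (2.3924, -2.1939, -6.1569)
after link 6: o_6 = (2.2093, -2.8770, -9.6924)

2.209 -2.877 -9.692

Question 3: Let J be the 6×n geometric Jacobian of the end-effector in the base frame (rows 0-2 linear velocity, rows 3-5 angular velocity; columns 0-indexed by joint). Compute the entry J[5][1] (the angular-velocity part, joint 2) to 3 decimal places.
1.000

axis z_1 = (0.0000,0.0000,1.0000); lever o_n−o_1 = (2.2093,-2.8770,-9.6924)
cross product → J_v[:, 1] = (2.8770,2.2093,-0.0000)
J_ω[:, 1] = z_1
entry J[5][1] = 1.0000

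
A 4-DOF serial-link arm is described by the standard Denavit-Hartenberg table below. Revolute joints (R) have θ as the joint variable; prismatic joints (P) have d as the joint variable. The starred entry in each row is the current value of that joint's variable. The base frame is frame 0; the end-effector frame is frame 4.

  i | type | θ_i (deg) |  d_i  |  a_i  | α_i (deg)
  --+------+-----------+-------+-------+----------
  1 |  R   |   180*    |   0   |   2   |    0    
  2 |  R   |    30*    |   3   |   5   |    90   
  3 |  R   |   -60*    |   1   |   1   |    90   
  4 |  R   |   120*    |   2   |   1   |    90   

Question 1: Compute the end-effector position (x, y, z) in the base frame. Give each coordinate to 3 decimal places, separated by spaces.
-5.980 -0.143 1.567

after link 1: o_1 = (-2.0000, 0.0000, 0.0000)
after link 2: o_2 = (-6.3301, -2.5000, 3.0000)
after link 3: o_3 = (-7.2631, -1.8840, 2.1340)
after link 4: o_4 = (-5.9796, -0.1429, 1.5670)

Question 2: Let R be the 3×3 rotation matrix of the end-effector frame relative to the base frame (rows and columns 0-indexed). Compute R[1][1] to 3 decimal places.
End-effector y-axis (col 1 of R) = (0.7500,0.4330,-0.5000)
R[1][1] = 0.4330

0.433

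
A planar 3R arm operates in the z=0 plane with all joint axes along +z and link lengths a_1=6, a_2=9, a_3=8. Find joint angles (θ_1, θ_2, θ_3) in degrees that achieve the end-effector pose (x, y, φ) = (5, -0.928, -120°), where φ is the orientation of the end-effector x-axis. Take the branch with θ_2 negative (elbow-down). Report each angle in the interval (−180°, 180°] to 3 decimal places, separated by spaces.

90.000 -89.999 -120.001

wrist centre = target − a_3·(cos φ, sin φ) = (9.0000, 6.0002)
cos θ_2 = (117.0024−6²−9²)/(2·6·9) = 0.0000; θ_2 = -89.9987° (elbow-down)
β = atan2(6.0002,9.0000) = 33.6910°; ψ = atan2(-9.0000,6.0002) = -56.3090°
θ_1 = β − ψ = 90.0000°
θ_3 = φ − θ_1 − θ_2 = -120.0013° (wrapped to (-180°,180°])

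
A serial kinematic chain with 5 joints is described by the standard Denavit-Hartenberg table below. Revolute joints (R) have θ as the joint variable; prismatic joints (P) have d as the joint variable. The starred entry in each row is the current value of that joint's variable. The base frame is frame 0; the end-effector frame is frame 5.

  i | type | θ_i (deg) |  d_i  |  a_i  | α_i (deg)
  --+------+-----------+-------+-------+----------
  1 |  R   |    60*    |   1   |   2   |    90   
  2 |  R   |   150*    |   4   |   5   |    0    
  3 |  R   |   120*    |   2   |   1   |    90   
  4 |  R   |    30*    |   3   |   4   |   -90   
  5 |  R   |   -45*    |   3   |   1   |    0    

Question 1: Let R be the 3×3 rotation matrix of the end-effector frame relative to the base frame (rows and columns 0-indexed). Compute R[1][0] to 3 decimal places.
End-effector x-axis (col 0 of R) = (-0.0474,-0.7891,-0.6124)
R[1][0] = -0.7891

-0.789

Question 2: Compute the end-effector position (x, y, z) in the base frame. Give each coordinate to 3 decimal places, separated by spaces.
after link 1: o_1 = (1.0000, 1.7321, 1.0000)
after link 2: o_2 = (2.2990, -4.0179, 3.5000)
after link 3: o_3 = (4.0311, -5.0179, 2.5000)
after link 4: o_4 = (4.2631, -8.6160, -0.9641)
after link 5: o_5 = (6.4658, -10.7042, -0.0765)

6.466 -10.704 -0.076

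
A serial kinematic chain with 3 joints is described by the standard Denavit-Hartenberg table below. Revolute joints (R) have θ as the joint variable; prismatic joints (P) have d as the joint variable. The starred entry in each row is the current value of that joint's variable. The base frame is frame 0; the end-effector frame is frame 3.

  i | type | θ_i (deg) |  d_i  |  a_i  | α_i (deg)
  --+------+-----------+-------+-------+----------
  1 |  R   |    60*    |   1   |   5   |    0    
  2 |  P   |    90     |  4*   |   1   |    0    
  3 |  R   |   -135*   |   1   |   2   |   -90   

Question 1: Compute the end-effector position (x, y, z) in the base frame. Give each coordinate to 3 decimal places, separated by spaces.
3.566 5.348 6.000

after link 1: o_1 = (2.5000, 4.3301, 1.0000)
after link 2: o_2 = (1.6340, 4.8301, 5.0000)
after link 3: o_3 = (3.5658, 5.3478, 6.0000)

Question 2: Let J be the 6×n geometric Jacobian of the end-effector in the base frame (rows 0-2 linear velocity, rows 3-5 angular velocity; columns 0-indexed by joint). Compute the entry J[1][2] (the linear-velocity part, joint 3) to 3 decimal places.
1.932

axis z_2 = (0.0000,0.0000,1.0000); lever o_n−o_2 = (1.9319,0.5176,1.0000)
cross product → J_v[:, 2] = (-0.5176,1.9319,0.0000)
J_ω[:, 2] = z_2
entry J[1][2] = 1.9319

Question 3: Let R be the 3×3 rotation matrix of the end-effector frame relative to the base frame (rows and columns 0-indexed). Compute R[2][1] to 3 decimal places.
-1.000

End-effector y-axis (col 1 of R) = (-0.0000,0.0000,-1.0000)
R[2][1] = -1.0000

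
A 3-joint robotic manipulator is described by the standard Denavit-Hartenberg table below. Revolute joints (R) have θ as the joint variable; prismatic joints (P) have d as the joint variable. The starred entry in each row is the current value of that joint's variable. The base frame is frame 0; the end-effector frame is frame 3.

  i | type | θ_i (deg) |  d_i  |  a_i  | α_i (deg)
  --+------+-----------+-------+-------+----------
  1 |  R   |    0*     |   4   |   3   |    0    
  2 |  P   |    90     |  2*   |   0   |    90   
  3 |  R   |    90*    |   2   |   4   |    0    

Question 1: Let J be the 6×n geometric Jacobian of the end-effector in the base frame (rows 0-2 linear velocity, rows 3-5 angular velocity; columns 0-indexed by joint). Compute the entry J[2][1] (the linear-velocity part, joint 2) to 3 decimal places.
prismatic axis z_1 = (0.0000,0.0000,1.0000)
J_v[:, 1] = z_1; J_ω[:, 1] = (0,0,0)
entry J[2][1] = 1.0000

1.000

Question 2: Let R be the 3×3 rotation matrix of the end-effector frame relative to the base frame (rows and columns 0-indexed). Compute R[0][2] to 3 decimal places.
1.000

End-effector z-axis (col 2 of R) = (1.0000,-0.0000,0.0000)
R[0][2] = 1.0000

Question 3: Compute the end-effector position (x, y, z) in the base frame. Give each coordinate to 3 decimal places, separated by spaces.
5.000 0.000 10.000

after link 1: o_1 = (3.0000, 0.0000, 4.0000)
after link 2: o_2 = (3.0000, 0.0000, 6.0000)
after link 3: o_3 = (5.0000, 0.0000, 10.0000)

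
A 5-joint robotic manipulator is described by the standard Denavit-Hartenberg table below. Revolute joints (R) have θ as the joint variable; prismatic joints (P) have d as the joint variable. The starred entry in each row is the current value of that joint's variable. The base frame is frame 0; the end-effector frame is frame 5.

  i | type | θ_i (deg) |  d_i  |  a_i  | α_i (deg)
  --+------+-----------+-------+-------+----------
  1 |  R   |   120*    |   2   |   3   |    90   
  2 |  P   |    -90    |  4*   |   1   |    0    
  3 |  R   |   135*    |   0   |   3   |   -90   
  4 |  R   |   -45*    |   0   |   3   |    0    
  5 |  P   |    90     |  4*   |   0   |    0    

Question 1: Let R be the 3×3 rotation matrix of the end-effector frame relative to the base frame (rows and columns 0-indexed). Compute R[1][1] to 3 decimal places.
End-effector y-axis (col 1 of R) = (-0.3624,-0.7866,-0.5000)
R[1][1] = -0.7866

-0.787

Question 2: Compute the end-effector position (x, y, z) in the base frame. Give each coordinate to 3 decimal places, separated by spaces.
after link 1: o_1 = (-1.5000, 2.5981, 2.0000)
after link 2: o_2 = (1.9641, 4.5981, 1.0000)
after link 3: o_3 = (0.9034, 6.4352, 3.1213)
after link 4: o_4 = (1.9906, 8.7949, 4.6213)
after link 5: o_5 = (3.4048, 6.3454, 7.4497)

3.405 6.345 7.450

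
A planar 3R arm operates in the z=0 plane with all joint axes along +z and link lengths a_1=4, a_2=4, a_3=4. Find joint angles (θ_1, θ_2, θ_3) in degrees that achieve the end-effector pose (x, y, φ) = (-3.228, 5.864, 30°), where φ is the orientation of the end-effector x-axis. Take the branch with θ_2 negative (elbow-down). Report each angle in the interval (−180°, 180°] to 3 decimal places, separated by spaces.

wrist centre = target − a_3·(cos φ, sin φ) = (-6.6921, 3.8640)
cos θ_2 = (59.7147−4²−4²)/(2·4·4) = 0.8661; θ_2 = -29.9932° (elbow-down)
β = atan2(3.8640,-6.6921) = 149.9980°; ψ = atan2(-1.9996,7.4643) = -14.9966°
θ_1 = β − ψ = 164.9946°
θ_3 = φ − θ_1 − θ_2 = -105.0014° (wrapped to (-180°,180°])

164.995 -29.993 -105.001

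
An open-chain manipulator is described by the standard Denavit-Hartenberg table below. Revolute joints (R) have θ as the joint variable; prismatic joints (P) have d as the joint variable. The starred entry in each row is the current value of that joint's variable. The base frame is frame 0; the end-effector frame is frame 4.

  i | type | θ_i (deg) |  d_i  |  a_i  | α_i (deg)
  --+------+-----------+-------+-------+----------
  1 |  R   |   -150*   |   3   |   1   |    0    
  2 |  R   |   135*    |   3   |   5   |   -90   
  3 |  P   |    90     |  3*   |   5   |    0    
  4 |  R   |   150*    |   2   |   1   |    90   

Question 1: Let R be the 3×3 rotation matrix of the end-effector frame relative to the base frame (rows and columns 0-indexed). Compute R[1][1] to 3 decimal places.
0.966

End-effector y-axis (col 1 of R) = (0.2588,0.9659,0.0000)
R[1][1] = 0.9659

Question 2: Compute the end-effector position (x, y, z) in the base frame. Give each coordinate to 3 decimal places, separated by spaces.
4.775 3.165 1.866

after link 1: o_1 = (-0.8660, -0.5000, 3.0000)
after link 2: o_2 = (3.9636, -1.7941, 6.0000)
after link 3: o_3 = (4.7401, 1.1037, 1.0000)
after link 4: o_4 = (4.7747, 3.1649, 1.8660)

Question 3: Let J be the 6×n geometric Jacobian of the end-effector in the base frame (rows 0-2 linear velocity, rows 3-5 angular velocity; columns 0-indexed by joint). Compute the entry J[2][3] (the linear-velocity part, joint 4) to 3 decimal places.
0.500

axis z_3 = (0.2588,0.9659,0.0000); lever o_n−o_3 = (0.0347,2.0613,0.8660)
cross product → J_v[:, 3] = (0.8365,-0.2241,0.5000)
J_ω[:, 3] = z_3
entry J[2][3] = 0.5000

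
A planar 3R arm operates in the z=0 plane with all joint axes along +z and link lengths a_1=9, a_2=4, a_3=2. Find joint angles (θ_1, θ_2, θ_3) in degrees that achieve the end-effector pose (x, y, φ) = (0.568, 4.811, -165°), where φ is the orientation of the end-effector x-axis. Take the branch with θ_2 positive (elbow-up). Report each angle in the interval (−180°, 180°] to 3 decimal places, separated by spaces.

wrist centre = target − a_3·(cos φ, sin φ) = (2.4999, 5.3286)
cos θ_2 = (34.6436−9²−4²)/(2·9·4) = -0.8661; θ_2 = 150.0040° (elbow-up)
β = atan2(5.3286,2.4999) = 64.8671°; ψ = atan2(1.9998,5.5358) = 19.8619°
θ_1 = β − ψ = 45.0051°
θ_3 = φ − θ_1 − θ_2 = -0.0092° (wrapped to (-180°,180°])

45.005 150.004 -0.009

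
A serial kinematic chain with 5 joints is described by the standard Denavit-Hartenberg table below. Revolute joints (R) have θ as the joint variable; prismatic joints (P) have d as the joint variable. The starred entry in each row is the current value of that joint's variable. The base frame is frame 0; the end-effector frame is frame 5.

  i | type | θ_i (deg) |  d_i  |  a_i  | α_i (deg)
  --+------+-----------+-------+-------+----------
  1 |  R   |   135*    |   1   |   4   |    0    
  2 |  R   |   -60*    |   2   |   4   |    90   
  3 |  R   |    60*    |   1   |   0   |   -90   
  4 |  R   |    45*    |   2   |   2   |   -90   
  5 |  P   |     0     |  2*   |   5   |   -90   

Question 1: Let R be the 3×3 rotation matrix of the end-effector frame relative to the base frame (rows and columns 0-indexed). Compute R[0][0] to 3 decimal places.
-0.592

End-effector x-axis (col 0 of R) = (-0.5915,0.5245,0.6124)
R[0][0] = -0.5915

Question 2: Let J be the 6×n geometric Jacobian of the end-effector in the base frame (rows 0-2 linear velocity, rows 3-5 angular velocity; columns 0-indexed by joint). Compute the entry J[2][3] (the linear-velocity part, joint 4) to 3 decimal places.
axis z_3 = (-0.2241,-0.8365,0.5000); lever o_n−o_3 = (-6.1379,1.6816,4.0619)
cross product → J_v[:, 3] = (-4.2386,-2.1585,-5.5114)
J_ω[:, 3] = z_3
entry J[2][3] = -5.5114

-5.511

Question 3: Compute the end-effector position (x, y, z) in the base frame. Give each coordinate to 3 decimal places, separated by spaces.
-6.965 8.115 7.062

after link 1: o_1 = (-2.8284, 2.8284, 1.0000)
after link 2: o_2 = (-1.7932, 6.6921, 3.0000)
after link 3: o_3 = (-0.8272, 6.4333, 3.0000)
after link 4: o_4 = (-2.4585, 5.8093, 5.2247)
after link 5: o_5 = (-6.9651, 8.1149, 7.0619)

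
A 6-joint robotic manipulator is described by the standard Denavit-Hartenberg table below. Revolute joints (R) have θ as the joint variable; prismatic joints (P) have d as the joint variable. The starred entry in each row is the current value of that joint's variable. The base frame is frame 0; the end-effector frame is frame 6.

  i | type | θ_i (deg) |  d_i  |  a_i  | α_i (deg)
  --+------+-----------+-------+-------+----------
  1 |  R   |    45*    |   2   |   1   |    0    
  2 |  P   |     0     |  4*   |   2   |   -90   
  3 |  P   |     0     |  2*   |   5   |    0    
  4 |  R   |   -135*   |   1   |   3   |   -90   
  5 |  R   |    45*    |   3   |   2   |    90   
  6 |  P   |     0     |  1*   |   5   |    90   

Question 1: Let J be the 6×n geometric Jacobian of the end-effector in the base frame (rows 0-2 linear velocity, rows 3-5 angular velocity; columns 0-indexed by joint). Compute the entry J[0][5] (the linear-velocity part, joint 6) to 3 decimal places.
prismatic axis z_5 = (-0.8536,0.1464,0.5000)
J_v[:, 5] = z_5; J_ω[:, 5] = (0,0,0)
entry J[0][5] = -0.8536

-0.854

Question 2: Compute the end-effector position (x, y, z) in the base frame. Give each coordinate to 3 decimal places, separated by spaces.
after link 1: o_1 = (0.7071, 0.7071, 2.0000)
after link 2: o_2 = (2.1213, 2.1213, 6.0000)
after link 3: o_3 = (4.2426, 7.0711, 6.0000)
after link 4: o_4 = (2.0355, 6.2782, 8.1213)
after link 5: o_5 = (3.8284, 6.0711, 11.2426)
after link 6: o_6 = (3.7071, 1.9497, 14.2426)

3.707 1.950 14.243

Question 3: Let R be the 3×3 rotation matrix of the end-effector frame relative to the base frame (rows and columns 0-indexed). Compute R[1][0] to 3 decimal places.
End-effector x-axis (col 0 of R) = (0.1464,-0.8536,0.5000)
R[1][0] = -0.8536

-0.854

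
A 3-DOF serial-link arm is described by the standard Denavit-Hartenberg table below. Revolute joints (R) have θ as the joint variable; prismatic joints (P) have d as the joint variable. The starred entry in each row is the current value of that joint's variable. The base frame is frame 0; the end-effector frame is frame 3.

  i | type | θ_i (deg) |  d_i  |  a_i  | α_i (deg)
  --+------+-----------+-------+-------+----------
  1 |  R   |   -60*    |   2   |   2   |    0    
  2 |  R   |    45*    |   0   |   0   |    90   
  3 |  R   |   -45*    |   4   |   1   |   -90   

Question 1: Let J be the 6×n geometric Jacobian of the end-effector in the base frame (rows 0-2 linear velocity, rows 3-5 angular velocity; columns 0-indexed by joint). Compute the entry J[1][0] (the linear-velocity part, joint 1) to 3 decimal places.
axis z_0 = ẑ; lever o_n−o_0 = (0.6477,-5.7788,1.2929)
cross product → J_v[:, 0] = (5.7788,0.6477,-0.0000)
J_ω[:, 0] = z_0
entry J[1][0] = 0.6477

0.648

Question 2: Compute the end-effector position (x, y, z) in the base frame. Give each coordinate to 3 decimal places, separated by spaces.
0.648 -5.779 1.293

after link 1: o_1 = (1.0000, -1.7321, 2.0000)
after link 2: o_2 = (1.0000, -1.7321, 2.0000)
after link 3: o_3 = (0.6477, -5.7788, 1.2929)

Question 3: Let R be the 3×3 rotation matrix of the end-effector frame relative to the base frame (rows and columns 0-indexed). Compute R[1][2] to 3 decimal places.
-0.183

End-effector z-axis (col 2 of R) = (0.6830,-0.1830,0.7071)
R[1][2] = -0.1830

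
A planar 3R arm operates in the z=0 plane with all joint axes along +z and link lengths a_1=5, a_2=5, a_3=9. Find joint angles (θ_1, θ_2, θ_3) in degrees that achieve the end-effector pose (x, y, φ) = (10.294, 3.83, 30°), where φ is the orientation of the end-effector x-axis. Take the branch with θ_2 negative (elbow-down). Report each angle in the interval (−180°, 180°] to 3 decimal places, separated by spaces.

wrist centre = target − a_3·(cos φ, sin φ) = (2.4998, -0.6700)
cos θ_2 = (6.6978−5²−5²)/(2·5·5) = -0.8660; θ_2 = -150.0022° (elbow-down)
β = atan2(-0.6700,2.4998) = -15.0040°; ψ = atan2(-2.4998,0.6698) = -75.0011°
θ_1 = β − ψ = 59.9971°
θ_3 = φ − θ_1 − θ_2 = 120.0051° (wrapped to (-180°,180°])

59.997 -150.002 120.005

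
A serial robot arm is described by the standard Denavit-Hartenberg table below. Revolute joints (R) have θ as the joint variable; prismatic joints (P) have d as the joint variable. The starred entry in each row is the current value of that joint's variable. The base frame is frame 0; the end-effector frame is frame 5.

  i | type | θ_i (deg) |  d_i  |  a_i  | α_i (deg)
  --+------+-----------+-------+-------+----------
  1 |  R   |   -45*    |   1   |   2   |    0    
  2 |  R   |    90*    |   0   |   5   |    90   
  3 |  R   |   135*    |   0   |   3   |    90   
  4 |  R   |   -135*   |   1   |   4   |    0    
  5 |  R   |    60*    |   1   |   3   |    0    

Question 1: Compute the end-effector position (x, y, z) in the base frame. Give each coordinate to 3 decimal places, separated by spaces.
1.427 6.696 3.085

after link 1: o_1 = (1.4142, -1.4142, 1.0000)
after link 2: o_2 = (4.9497, 2.1213, 1.0000)
after link 3: o_3 = (3.4497, 0.6213, 3.1213)
after link 4: o_4 = (3.3640, 4.5355, 1.8284)
after link 5: o_5 = (1.4267, 6.6963, 3.0846)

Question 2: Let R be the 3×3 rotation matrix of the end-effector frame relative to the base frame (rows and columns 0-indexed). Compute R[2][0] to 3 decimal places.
0.183

End-effector x-axis (col 0 of R) = (-0.8124,0.5536,0.1830)
R[2][0] = 0.1830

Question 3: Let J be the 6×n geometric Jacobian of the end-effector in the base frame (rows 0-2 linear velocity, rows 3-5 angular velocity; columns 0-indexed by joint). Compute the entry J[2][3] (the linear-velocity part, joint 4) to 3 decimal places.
4.049

axis z_3 = (0.5000,0.5000,0.7071); lever o_n−o_3 = (-2.0231,6.0750,-0.0367)
cross product → J_v[:, 3] = (-4.3141,-1.4121,4.0490)
J_ω[:, 3] = z_3
entry J[2][3] = 4.0490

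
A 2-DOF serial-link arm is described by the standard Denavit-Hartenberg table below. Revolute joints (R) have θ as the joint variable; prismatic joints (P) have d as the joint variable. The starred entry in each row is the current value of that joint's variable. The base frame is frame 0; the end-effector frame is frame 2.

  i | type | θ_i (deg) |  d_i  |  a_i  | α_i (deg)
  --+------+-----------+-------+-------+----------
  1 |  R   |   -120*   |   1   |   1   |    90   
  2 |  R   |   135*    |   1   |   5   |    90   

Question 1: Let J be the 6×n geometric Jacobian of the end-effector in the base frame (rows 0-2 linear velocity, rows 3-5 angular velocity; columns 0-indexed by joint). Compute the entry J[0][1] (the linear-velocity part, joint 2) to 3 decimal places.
1.768

axis z_1 = (-0.8660,0.5000,0.0000); lever o_n−o_1 = (0.9017,3.5619,3.5355)
cross product → J_v[:, 1] = (1.7678,3.0619,-3.5355)
J_ω[:, 1] = z_1
entry J[0][1] = 1.7678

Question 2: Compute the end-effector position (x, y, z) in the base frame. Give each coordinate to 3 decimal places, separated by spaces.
0.402 2.696 4.536

after link 1: o_1 = (-0.5000, -0.8660, 1.0000)
after link 2: o_2 = (0.4017, 2.6958, 4.5355)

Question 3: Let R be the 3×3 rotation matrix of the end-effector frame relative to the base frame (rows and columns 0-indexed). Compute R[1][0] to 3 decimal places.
0.612

End-effector x-axis (col 0 of R) = (0.3536,0.6124,0.7071)
R[1][0] = 0.6124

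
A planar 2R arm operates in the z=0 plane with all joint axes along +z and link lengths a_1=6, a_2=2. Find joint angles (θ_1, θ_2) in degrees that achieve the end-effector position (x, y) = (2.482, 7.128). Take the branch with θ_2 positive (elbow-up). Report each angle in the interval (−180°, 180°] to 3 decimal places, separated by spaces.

60.001 45.006

cos θ_2 = (56.9687−6²−2²)/(2·6·2) = 0.7070; θ_2 = 45.0063° (elbow-up)
β = atan2(7.1280,2.4820) = 70.8017°; ψ = atan2(1.4144,7.4141) = 10.8005°
θ_1 = β − ψ = 60.0012°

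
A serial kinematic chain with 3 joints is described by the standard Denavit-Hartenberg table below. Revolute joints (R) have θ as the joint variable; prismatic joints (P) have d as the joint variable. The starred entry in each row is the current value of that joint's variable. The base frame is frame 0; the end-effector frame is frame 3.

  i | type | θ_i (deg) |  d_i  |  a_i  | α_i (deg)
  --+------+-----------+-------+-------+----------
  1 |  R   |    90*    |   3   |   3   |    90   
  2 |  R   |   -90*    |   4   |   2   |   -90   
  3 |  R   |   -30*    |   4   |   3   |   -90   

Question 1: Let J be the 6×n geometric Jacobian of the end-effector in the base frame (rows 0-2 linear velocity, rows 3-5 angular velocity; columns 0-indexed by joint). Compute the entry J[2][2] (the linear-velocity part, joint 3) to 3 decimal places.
-1.500

axis z_2 = (0.0000,1.0000,0.0000); lever o_n−o_2 = (1.5000,4.0000,-2.5981)
cross product → J_v[:, 2] = (-2.5981,0.0000,-1.5000)
J_ω[:, 2] = z_2
entry J[2][2] = -1.5000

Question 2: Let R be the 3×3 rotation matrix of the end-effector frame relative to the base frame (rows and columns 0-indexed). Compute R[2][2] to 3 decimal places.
-0.500

End-effector z-axis (col 2 of R) = (-0.8660,0.0000,-0.5000)
R[2][2] = -0.5000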